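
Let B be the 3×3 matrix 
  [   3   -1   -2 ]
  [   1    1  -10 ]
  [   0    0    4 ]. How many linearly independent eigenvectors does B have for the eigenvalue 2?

B − 2I = [[1, -1, -2], [1, -1, -10], [0, 0, 2]].
This matrix has rank 2, so its null space has dimension 3 − 2 = 1.

1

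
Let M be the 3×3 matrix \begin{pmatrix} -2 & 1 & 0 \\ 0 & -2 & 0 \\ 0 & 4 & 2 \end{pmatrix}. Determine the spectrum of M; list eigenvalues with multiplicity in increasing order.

Characteristic polynomial: p(r) = r^3 + 2r^2 - 4r - 8 = (r - 2)(r + 2)^2.
Roots (with multiplicity): -2, -2, 2.

-2, -2, 2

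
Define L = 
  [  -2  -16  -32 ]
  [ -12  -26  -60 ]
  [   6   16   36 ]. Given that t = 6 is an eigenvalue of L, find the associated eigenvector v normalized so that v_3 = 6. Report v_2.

L − 6I = [[-8, -16, -32], [-12, -32, -60], [6, 16, 30]].
Solving (L − 6I)v = 0 gives the eigenspace spanned by (-6, -9, 6).
With v_3 = 6, v = (-6, -9, 6), so v_2 = -9.

-9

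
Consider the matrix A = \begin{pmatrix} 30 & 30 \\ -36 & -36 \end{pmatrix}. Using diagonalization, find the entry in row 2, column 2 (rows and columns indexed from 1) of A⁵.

-46656

Characteristic polynomial: s^2 + 6s = s(s + 6), so the eigenvalues are -6, 0.
s=-6: eigenvector (-5, 6).
s=0: eigenvector (1, -1).
P = [[-5, 1], [6, -1]], D = diag(-6, 0), P⁻¹ = [[1, 1], [6, 5]].
A⁵ = P·diag(-7776, 0)·P⁻¹ = [[38880, 38880], [-46656, -46656]].
The requested entry is -46656.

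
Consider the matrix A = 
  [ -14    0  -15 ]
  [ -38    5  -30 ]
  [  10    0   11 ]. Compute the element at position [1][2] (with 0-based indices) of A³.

-390

Characteristic polynomial: μ^3 - 2μ^2 - 19μ + 20 = (μ - 5)(μ - 1)(μ + 4), so the eigenvalues are -4, 1, 5.
μ=-4: eigenvector (3, 6, -2).
μ=1: eigenvector (-1, -2, 1).
μ=5: eigenvector (0, 1, 0).
P = [[3, -1, 0], [6, -2, 1], [-2, 1, 0]], D = diag(-4, 1, 5), P⁻¹ = [[1, 0, 1], [2, 0, 3], [-2, 1, 0]].
A³ = P·diag(-64, 1, 125)·P⁻¹ = [[-194, 0, -195], [-638, 125, -390], [130, 0, 131]].
The requested entry is -390.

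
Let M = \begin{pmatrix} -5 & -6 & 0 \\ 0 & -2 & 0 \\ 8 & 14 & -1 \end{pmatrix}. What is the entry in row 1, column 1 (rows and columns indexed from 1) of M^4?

625

Characteristic polynomial: λ^3 + 8λ^2 + 17λ + 10 = (λ + 1)(λ + 2)(λ + 5), so the eigenvalues are -5, -2, -1.
λ=-2: eigenvector (-2, 1, 2).
λ=-5: eigenvector (1, 0, -2).
λ=-1: eigenvector (0, 0, 1).
P = [[-2, 1, 0], [1, 0, 0], [2, -2, 1]], D = diag(-2, -5, -1), P⁻¹ = [[0, 1, 0], [1, 2, 0], [2, 2, 1]].
M⁴ = P·diag(16, 625, 1)·P⁻¹ = [[625, 1218, 0], [0, 16, 0], [-1248, -2466, 1]].
The requested entry is 625.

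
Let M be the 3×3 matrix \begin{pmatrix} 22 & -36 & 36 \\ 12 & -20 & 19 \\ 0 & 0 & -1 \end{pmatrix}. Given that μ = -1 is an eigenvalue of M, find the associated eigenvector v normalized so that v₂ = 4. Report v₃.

4

M + 1I = [[23, -36, 36], [12, -19, 19], [0, 0, 0]].
Solving (M + 1I)v = 0 gives the eigenspace spanned by (0, 4, 4).
With v₂ = 4, v = (0, 4, 4), so v₃ = 4.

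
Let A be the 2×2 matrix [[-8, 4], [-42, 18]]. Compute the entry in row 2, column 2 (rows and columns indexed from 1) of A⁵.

48288

Characteristic polynomial: r^2 - 10r + 24 = (r - 6)(r - 4), so the eigenvalues are 4, 6.
r=6: eigenvector (2, 7).
r=4: eigenvector (1, 3).
P = [[2, 1], [7, 3]], D = diag(6, 4), P⁻¹ = [[-3, 1], [7, -2]].
A⁵ = P·diag(7776, 1024)·P⁻¹ = [[-39488, 13504], [-141792, 48288]].
The requested entry is 48288.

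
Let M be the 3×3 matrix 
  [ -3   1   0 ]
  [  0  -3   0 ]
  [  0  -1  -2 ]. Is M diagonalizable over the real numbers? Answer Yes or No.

Characteristic polynomial: p(r) = r^3 + 8r^2 + 21r + 18 = (r + 2)(r + 3)^2.
r = -3 has algebraic multiplicity 2; rank(M + 3I) = 2, so geometric multiplicity = 1.
Geometric multiplicity < algebraic multiplicity, so M is not diagonalizable.

No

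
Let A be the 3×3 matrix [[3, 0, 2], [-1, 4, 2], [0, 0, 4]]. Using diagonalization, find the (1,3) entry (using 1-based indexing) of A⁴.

Characteristic polynomial: s^3 - 11s^2 + 40s - 48 = (s - 4)^2(s - 3), so the eigenvalues are 3, 4, 4.
s=3: eigenvector (1, 1, 0).
s=4: eigenvector (2, 2, 1).
s=4: eigenvector (0, 1, 0).
P = [[1, 2, 0], [1, 2, 1], [0, 1, 0]], D = diag(3, 4, 4), P⁻¹ = [[1, 0, -2], [0, 0, 1], [-1, 1, 0]].
A⁴ = P·diag(81, 256, 256)·P⁻¹ = [[81, 0, 350], [-175, 256, 350], [0, 0, 256]].
The requested entry is 350.

350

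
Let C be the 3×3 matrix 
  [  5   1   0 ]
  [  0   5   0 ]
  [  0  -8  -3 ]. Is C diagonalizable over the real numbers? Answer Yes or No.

No

Characteristic polynomial: p(s) = s^3 - 7s^2 - 5s + 75 = (s - 5)^2(s + 3).
s = 5 has algebraic multiplicity 2; rank(C − 5I) = 2, so geometric multiplicity = 1.
Geometric multiplicity < algebraic multiplicity, so C is not diagonalizable.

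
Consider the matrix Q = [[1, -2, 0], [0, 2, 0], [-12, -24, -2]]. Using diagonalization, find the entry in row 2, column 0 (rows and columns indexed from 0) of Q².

12

Characteristic polynomial: μ^3 - μ^2 - 4μ + 4 = (μ - 2)(μ - 1)(μ + 2), so the eigenvalues are -2, 1, 2.
μ=1: eigenvector (1, 0, -4).
μ=2: eigenvector (-2, 1, 0).
μ=-2: eigenvector (0, 0, 1).
P = [[1, -2, 0], [0, 1, 0], [-4, 0, 1]], D = diag(1, 2, -2), P⁻¹ = [[1, 2, 0], [0, 1, 0], [4, 8, 1]].
Q² = P·diag(1, 4, 4)·P⁻¹ = [[1, -6, 0], [0, 4, 0], [12, 24, 4]].
The requested entry is 12.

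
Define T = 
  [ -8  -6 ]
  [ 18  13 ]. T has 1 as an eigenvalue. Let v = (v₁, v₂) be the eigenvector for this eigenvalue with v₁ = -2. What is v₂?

3

T − 1I = [[-9, -6], [18, 12]].
Solving (T − 1I)v = 0 gives the eigenspace spanned by (-2, 3).
With v₁ = -2, v = (-2, 3), so v₂ = 3.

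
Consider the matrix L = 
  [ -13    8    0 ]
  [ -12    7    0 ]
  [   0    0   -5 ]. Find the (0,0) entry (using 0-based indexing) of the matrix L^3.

-373

Characteristic polynomial: μ^3 + 11μ^2 + 35μ + 25 = (μ + 1)(μ + 5)^2, so the eigenvalues are -5, -5, -1.
μ=-5: eigenvector (1, 1, -1).
μ=-1: eigenvector (2, 3, 0).
μ=-5: eigenvector (-1, -1, 2).
P = [[1, 2, -1], [1, 3, -1], [-1, 0, 2]], D = diag(-5, -1, -5), P⁻¹ = [[6, -4, 1], [-1, 1, 0], [3, -2, 1]].
L³ = P·diag(-125, -1, -125)·P⁻¹ = [[-373, 248, 0], [-372, 247, 0], [0, 0, -125]].
The requested entry is -373.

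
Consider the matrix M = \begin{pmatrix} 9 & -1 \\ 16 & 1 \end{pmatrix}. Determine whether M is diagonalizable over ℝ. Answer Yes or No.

No

Characteristic polynomial: p(λ) = λ^2 - 10λ + 25 = (λ - 5)^2.
λ = 5 has algebraic multiplicity 2; rank(M − 5I) = 1, so geometric multiplicity = 1.
Geometric multiplicity < algebraic multiplicity, so M is not diagonalizable.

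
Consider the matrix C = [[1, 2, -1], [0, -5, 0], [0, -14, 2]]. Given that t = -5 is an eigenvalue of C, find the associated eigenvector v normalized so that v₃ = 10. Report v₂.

5

C + 5I = [[6, 2, -1], [0, 0, 0], [0, -14, 7]].
Solving (C + 5I)v = 0 gives the eigenspace spanned by (0, 5, 10).
With v₃ = 10, v = (0, 5, 10), so v₂ = 5.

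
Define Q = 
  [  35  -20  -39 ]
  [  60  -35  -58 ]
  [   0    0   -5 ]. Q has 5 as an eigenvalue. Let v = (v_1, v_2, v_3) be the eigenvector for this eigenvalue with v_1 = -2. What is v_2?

Q − 5I = [[30, -20, -39], [60, -40, -58], [0, 0, -10]].
Solving (Q − 5I)v = 0 gives the eigenspace spanned by (-2, -3, 0).
With v_1 = -2, v = (-2, -3, 0), so v_2 = -3.

-3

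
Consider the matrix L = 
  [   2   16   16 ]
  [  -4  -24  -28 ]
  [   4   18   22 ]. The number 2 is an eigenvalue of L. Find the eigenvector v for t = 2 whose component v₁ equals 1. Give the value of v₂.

2

L − 2I = [[0, 16, 16], [-4, -26, -28], [4, 18, 20]].
Solving (L − 2I)v = 0 gives the eigenspace spanned by (1, 2, -2).
With v₁ = 1, v = (1, 2, -2), so v₂ = 2.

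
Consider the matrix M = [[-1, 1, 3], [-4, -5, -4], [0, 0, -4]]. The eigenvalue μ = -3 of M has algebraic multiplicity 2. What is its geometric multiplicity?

M + 3I = [[2, 1, 3], [-4, -2, -4], [0, 0, -1]].
This matrix has rank 2, so its null space has dimension 3 − 2 = 1.

1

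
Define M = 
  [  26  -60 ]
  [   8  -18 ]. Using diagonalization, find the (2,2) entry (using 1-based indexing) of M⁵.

-38688

Characteristic polynomial: λ^2 - 8λ + 12 = (λ - 6)(λ - 2), so the eigenvalues are 2, 6.
λ=2: eigenvector (-5, -2).
λ=6: eigenvector (3, 1).
P = [[-5, 3], [-2, 1]], D = diag(2, 6), P⁻¹ = [[1, -3], [2, -5]].
M⁵ = P·diag(32, 7776)·P⁻¹ = [[46496, -116160], [15488, -38688]].
The requested entry is -38688.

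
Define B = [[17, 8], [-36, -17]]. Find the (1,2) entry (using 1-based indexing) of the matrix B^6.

0

Characteristic polynomial: s^2 - 1 = (s - 1)(s + 1), so the eigenvalues are -1, 1.
s=1: eigenvector (1, -2).
s=-1: eigenvector (-4, 9).
P = [[1, -4], [-2, 9]], D = diag(1, -1), P⁻¹ = [[9, 4], [2, 1]].
B⁶ = P·diag(1, 1)·P⁻¹ = [[1, 0], [0, 1]].
The requested entry is 0.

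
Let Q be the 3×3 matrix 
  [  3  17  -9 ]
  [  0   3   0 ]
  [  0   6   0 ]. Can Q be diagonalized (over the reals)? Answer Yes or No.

No

Characteristic polynomial: p(t) = t^3 - 6t^2 + 9t = t(t - 3)^2.
t = 3 has algebraic multiplicity 2; rank(Q − 3I) = 2, so geometric multiplicity = 1.
Geometric multiplicity < algebraic multiplicity, so Q is not diagonalizable.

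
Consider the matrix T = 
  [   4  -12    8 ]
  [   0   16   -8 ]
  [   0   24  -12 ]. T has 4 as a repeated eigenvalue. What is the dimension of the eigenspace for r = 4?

T − 4I = [[0, -12, 8], [0, 12, -8], [0, 24, -16]].
This matrix has rank 1, so its null space has dimension 3 − 1 = 2.

2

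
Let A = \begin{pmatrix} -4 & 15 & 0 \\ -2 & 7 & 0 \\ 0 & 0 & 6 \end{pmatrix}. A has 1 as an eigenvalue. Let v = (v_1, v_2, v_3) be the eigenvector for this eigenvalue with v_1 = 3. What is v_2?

1

A − 1I = [[-5, 15, 0], [-2, 6, 0], [0, 0, 5]].
Solving (A − 1I)v = 0 gives the eigenspace spanned by (3, 1, 0).
With v_1 = 3, v = (3, 1, 0), so v_2 = 1.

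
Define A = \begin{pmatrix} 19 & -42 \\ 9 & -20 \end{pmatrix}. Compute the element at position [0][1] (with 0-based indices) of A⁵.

Characteristic polynomial: t^2 + t - 2 = (t - 1)(t + 2), so the eigenvalues are -2, 1.
t=1: eigenvector (7, 3).
t=-2: eigenvector (2, 1).
P = [[7, 2], [3, 1]], D = diag(1, -2), P⁻¹ = [[1, -2], [-3, 7]].
A⁵ = P·diag(1, -32)·P⁻¹ = [[199, -462], [99, -230]].
The requested entry is -462.

-462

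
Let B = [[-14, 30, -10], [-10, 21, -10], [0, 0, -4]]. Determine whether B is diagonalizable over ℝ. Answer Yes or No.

Yes

Characteristic polynomial: p(t) = t^3 - 3t^2 - 22t + 24 = (t - 6)(t - 1)(t + 4).
All 3 eigenvalues are distinct, so B is diagonalizable.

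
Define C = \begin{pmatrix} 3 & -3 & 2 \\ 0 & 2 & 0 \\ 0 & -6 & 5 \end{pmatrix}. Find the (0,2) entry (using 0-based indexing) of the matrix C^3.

98

Characteristic polynomial: λ^3 - 10λ^2 + 31λ - 30 = (λ - 5)(λ - 3)(λ - 2), so the eigenvalues are 2, 3, 5.
λ=3: eigenvector (1, 0, 0).
λ=2: eigenvector (-1, 1, 2).
λ=5: eigenvector (1, 0, 1).
P = [[1, -1, 1], [0, 1, 0], [0, 2, 1]], D = diag(3, 2, 5), P⁻¹ = [[1, 3, -1], [0, 1, 0], [0, -2, 1]].
C³ = P·diag(27, 8, 125)·P⁻¹ = [[27, -177, 98], [0, 8, 0], [0, -234, 125]].
The requested entry is 98.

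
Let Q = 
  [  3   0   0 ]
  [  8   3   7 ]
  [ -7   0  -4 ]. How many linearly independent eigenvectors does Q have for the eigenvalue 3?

Q − 3I = [[0, 0, 0], [8, 0, 7], [-7, 0, -7]].
This matrix has rank 2, so its null space has dimension 3 − 2 = 1.

1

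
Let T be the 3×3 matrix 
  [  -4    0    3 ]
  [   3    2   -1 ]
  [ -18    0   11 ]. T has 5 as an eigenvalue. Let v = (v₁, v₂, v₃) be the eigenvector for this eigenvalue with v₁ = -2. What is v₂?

0

T − 5I = [[-9, 0, 3], [3, -3, -1], [-18, 0, 6]].
Solving (T − 5I)v = 0 gives the eigenspace spanned by (-2, 0, -6).
With v₁ = -2, v = (-2, 0, -6), so v₂ = 0.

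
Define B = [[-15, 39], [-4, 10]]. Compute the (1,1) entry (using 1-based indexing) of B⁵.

-2775

Characteristic polynomial: λ^2 + 5λ + 6 = (λ + 2)(λ + 3), so the eigenvalues are -3, -2.
λ=-2: eigenvector (3, 1).
λ=-3: eigenvector (13, 4).
P = [[3, 13], [1, 4]], D = diag(-2, -3), P⁻¹ = [[-4, 13], [1, -3]].
B⁵ = P·diag(-32, -243)·P⁻¹ = [[-2775, 8229], [-844, 2500]].
The requested entry is -2775.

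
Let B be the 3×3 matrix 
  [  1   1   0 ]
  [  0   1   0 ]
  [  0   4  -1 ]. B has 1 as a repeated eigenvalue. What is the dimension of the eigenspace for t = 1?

B − 1I = [[0, 1, 0], [0, 0, 0], [0, 4, -2]].
This matrix has rank 2, so its null space has dimension 3 − 2 = 1.

1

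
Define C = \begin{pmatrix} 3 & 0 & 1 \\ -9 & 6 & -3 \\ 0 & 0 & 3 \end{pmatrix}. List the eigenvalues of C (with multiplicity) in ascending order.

3, 3, 6

Characteristic polynomial: p(r) = r^3 - 12r^2 + 45r - 54 = (r - 6)(r - 3)^2.
Roots (with multiplicity): 3, 3, 6.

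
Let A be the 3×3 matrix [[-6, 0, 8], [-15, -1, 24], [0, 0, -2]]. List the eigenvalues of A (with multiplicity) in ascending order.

-6, -2, -1

Characteristic polynomial: p(λ) = λ^3 + 9λ^2 + 20λ + 12 = (λ + 1)(λ + 2)(λ + 6).
Roots (with multiplicity): -6, -2, -1.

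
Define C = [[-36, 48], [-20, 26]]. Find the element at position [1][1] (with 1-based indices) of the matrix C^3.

Characteristic polynomial: μ^2 + 10μ + 24 = (μ + 4)(μ + 6), so the eigenvalues are -6, -4.
μ=-6: eigenvector (8, 5).
μ=-4: eigenvector (-3, -2).
P = [[8, -3], [5, -2]], D = diag(-6, -4), P⁻¹ = [[2, -3], [5, -8]].
C³ = P·diag(-216, -64)·P⁻¹ = [[-2496, 3648], [-1520, 2216]].
The requested entry is -2496.

-2496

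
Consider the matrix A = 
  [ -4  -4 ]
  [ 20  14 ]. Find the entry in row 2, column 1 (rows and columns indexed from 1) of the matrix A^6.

Characteristic polynomial: s^2 - 10s + 24 = (s - 6)(s - 4), so the eigenvalues are 4, 6.
s=4: eigenvector (1, -2).
s=6: eigenvector (-2, 5).
P = [[1, -2], [-2, 5]], D = diag(4, 6), P⁻¹ = [[5, 2], [2, 1]].
A⁶ = P·diag(4096, 46656)·P⁻¹ = [[-166144, -85120], [425600, 216896]].
The requested entry is 425600.

425600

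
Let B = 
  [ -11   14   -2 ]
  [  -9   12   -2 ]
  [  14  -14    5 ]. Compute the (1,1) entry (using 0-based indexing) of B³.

Characteristic polynomial: λ^3 - 6λ^2 - λ + 30 = (λ - 5)(λ - 3)(λ + 2), so the eigenvalues are -2, 3, 5.
λ=3: eigenvector (1, 1, 0).
λ=-2: eigenvector (2, 1, -2).
λ=5: eigenvector (-1, -1, 1).
P = [[1, 2, -1], [1, 1, -1], [0, -2, 1]], D = diag(3, -2, 5), P⁻¹ = [[1, 0, 1], [1, -1, 0], [2, -2, 1]].
B³ = P·diag(27, -8, 125)·P⁻¹ = [[-239, 266, -98], [-231, 258, -98], [266, -266, 125]].
The requested entry is 258.

258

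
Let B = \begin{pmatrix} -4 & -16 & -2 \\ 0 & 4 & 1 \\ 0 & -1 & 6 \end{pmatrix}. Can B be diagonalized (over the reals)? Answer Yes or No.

Characteristic polynomial: p(t) = t^3 - 6t^2 - 15t + 100 = (t - 5)^2(t + 4).
t = 5 has algebraic multiplicity 2; rank(B − 5I) = 2, so geometric multiplicity = 1.
Geometric multiplicity < algebraic multiplicity, so B is not diagonalizable.

No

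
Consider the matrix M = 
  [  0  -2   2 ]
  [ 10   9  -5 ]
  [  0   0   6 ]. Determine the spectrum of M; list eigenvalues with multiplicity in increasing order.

Characteristic polynomial: p(λ) = λ^3 - 15λ^2 + 74λ - 120 = (λ - 6)(λ - 5)(λ - 4).
Roots (with multiplicity): 4, 5, 6.

4, 5, 6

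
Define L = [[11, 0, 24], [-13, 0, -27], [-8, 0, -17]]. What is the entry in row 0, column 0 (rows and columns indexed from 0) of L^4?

Characteristic polynomial: t^3 + 6t^2 + 5t = t(t + 1)(t + 5), so the eigenvalues are -5, -1, 0.
t=-5: eigenvector (-3, 3, 2).
t=0: eigenvector (0, 1, 0).
t=-1: eigenvector (-2, 1, 1).
P = [[-3, 0, -2], [3, 1, 1], [2, 0, 1]], D = diag(-5, 0, -1), P⁻¹ = [[1, 0, 2], [-1, 1, -3], [-2, 0, -3]].
L⁴ = P·diag(625, 0, 1)·P⁻¹ = [[-1871, 0, -3744], [1873, 0, 3747], [1248, 0, 2497]].
The requested entry is -1871.

-1871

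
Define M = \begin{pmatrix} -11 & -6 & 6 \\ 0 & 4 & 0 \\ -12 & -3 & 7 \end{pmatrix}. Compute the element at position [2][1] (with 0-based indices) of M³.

-63

Characteristic polynomial: s^3 - 21s + 20 = (s - 4)(s - 1)(s + 5), so the eigenvalues are -5, 1, 4.
s=-5: eigenvector (1, 0, 1).
s=4: eigenvector (0, 1, 1).
s=1: eigenvector (1, 0, 2).
P = [[1, 0, 1], [0, 1, 0], [1, 1, 2]], D = diag(-5, 4, 1), P⁻¹ = [[2, 1, -1], [0, 1, 0], [-1, -1, 1]].
M³ = P·diag(-125, 64, 1)·P⁻¹ = [[-251, -126, 126], [0, 64, 0], [-252, -63, 127]].
The requested entry is -63.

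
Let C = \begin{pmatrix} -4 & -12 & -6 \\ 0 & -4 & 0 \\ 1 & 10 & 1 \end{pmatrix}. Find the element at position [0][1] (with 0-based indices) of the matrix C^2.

Characteristic polynomial: μ^3 + 7μ^2 + 14μ + 8 = (μ + 1)(μ + 2)(μ + 4), so the eigenvalues are -4, -2, -1.
μ=-2: eigenvector (3, 0, -1).
μ=-4: eigenvector (0, 1, -2).
μ=-1: eigenvector (-2, 0, 1).
P = [[3, 0, -2], [0, 1, 0], [-1, -2, 1]], D = diag(-2, -4, -1), P⁻¹ = [[1, 4, 2], [0, 1, 0], [1, 6, 3]].
C² = P·diag(4, 16, 1)·P⁻¹ = [[10, 36, 18], [0, 16, 0], [-3, -42, -5]].
The requested entry is 36.

36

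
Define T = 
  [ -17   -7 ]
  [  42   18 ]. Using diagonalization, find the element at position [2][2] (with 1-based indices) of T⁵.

Characteristic polynomial: λ^2 - λ - 12 = (λ - 4)(λ + 3), so the eigenvalues are -3, 4.
λ=4: eigenvector (-1, 3).
λ=-3: eigenvector (-1, 2).
P = [[-1, -1], [3, 2]], D = diag(4, -3), P⁻¹ = [[2, 1], [-3, -1]].
T⁵ = P·diag(1024, -243)·P⁻¹ = [[-2777, -1267], [7602, 3558]].
The requested entry is 3558.

3558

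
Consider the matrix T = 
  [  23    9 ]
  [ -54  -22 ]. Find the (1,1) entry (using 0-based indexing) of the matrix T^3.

Characteristic polynomial: μ^2 - μ - 20 = (μ - 5)(μ + 4), so the eigenvalues are -4, 5.
μ=-4: eigenvector (-1, 3).
μ=5: eigenvector (1, -2).
P = [[-1, 1], [3, -2]], D = diag(-4, 5), P⁻¹ = [[2, 1], [3, 1]].
T³ = P·diag(-64, 125)·P⁻¹ = [[503, 189], [-1134, -442]].
The requested entry is -442.

-442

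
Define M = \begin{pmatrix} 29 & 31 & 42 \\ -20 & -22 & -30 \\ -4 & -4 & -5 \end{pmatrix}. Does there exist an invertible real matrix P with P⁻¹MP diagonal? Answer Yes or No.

Characteristic polynomial: p(μ) = μ^3 - 2μ^2 - 5μ + 6 = (μ - 3)(μ - 1)(μ + 2).
All 3 eigenvalues are distinct, so M is diagonalizable.

Yes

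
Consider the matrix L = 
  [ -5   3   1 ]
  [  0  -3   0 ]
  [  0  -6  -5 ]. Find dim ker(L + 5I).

1

L + 5I = [[0, 3, 1], [0, 2, 0], [0, -6, 0]].
This matrix has rank 2, so its null space has dimension 3 − 2 = 1.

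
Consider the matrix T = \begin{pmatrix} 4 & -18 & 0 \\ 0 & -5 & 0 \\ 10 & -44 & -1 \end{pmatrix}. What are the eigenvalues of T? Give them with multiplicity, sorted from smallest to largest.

Characteristic polynomial: p(r) = r^3 + 2r^2 - 19r - 20 = (r - 4)(r + 1)(r + 5).
Roots (with multiplicity): -5, -1, 4.

-5, -1, 4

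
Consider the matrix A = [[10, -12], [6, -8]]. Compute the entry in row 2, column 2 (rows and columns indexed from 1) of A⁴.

-224

Characteristic polynomial: μ^2 - 2μ - 8 = (μ - 4)(μ + 2), so the eigenvalues are -2, 4.
μ=4: eigenvector (2, 1).
μ=-2: eigenvector (1, 1).
P = [[2, 1], [1, 1]], D = diag(4, -2), P⁻¹ = [[1, -1], [-1, 2]].
A⁴ = P·diag(256, 16)·P⁻¹ = [[496, -480], [240, -224]].
The requested entry is -224.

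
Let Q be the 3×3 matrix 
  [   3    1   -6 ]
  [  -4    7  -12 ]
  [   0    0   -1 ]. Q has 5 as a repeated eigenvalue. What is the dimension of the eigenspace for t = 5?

1

Q − 5I = [[-2, 1, -6], [-4, 2, -12], [0, 0, -6]].
This matrix has rank 2, so its null space has dimension 3 − 2 = 1.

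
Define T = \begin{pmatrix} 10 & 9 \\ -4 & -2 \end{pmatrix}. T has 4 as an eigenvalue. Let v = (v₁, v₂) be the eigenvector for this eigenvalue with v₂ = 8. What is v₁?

-12

T − 4I = [[6, 9], [-4, -6]].
Solving (T − 4I)v = 0 gives the eigenspace spanned by (-12, 8).
With v₂ = 8, v = (-12, 8), so v₁ = -12.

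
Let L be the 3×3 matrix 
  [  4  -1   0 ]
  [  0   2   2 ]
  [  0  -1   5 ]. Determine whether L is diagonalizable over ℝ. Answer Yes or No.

Characteristic polynomial: p(λ) = λ^3 - 11λ^2 + 40λ - 48 = (λ - 4)^2(λ - 3).
λ = 4 has algebraic multiplicity 2; rank(L − 4I) = 2, so geometric multiplicity = 1.
Geometric multiplicity < algebraic multiplicity, so L is not diagonalizable.

No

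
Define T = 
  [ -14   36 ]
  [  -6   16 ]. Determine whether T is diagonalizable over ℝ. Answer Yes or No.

Characteristic polynomial: p(r) = r^2 - 2r - 8 = (r - 4)(r + 2).
All 2 eigenvalues are distinct, so T is diagonalizable.

Yes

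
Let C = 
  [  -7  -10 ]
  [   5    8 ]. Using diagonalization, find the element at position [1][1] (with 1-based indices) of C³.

-43

Characteristic polynomial: s^2 - s - 6 = (s - 3)(s + 2), so the eigenvalues are -2, 3.
s=-2: eigenvector (2, -1).
s=3: eigenvector (-1, 1).
P = [[2, -1], [-1, 1]], D = diag(-2, 3), P⁻¹ = [[1, 1], [1, 2]].
C³ = P·diag(-8, 27)·P⁻¹ = [[-43, -70], [35, 62]].
The requested entry is -43.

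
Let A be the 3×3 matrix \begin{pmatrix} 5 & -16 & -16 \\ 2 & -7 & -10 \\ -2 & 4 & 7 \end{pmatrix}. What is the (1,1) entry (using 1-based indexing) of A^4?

625

Characteristic polynomial: μ^3 - 5μ^2 - 9μ + 45 = (μ - 5)(μ - 3)(μ + 3), so the eigenvalues are -3, 3, 5.
μ=5: eigenvector (1, 1, -1).
μ=-3: eigenvector (2, 1, 0).
μ=3: eigenvector (0, -1, 1).
P = [[1, 2, 0], [1, 1, -1], [-1, 0, 1]], D = diag(5, -3, 3), P⁻¹ = [[1, -2, -2], [0, 1, 1], [1, -2, -1]].
A⁴ = P·diag(625, 81, 81)·P⁻¹ = [[625, -1088, -1088], [544, -1007, -1088], [-544, 1088, 1169]].
The requested entry is 625.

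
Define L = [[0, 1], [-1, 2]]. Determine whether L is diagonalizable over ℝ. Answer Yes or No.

No

Characteristic polynomial: p(s) = s^2 - 2s + 1 = (s - 1)^2.
s = 1 has algebraic multiplicity 2; rank(L − 1I) = 1, so geometric multiplicity = 1.
Geometric multiplicity < algebraic multiplicity, so L is not diagonalizable.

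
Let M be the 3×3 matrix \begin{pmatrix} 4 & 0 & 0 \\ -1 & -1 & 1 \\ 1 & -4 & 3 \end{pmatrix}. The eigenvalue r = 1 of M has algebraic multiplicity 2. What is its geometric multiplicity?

M − 1I = [[3, 0, 0], [-1, -2, 1], [1, -4, 2]].
This matrix has rank 2, so its null space has dimension 3 − 2 = 1.

1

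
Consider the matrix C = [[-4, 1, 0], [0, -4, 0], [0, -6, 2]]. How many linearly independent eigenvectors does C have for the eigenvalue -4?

1

C + 4I = [[0, 1, 0], [0, 0, 0], [0, -6, 6]].
This matrix has rank 2, so its null space has dimension 3 − 2 = 1.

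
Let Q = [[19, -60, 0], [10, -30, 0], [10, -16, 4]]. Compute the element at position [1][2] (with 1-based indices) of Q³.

Characteristic polynomial: μ^3 + 7μ^2 - 14μ - 120 = (μ - 4)(μ + 5)(μ + 6), so the eigenvalues are -6, -5, 4.
μ=-5: eigenvector (5, 2, -2).
μ=-6: eigenvector (12, 5, -4).
μ=4: eigenvector (0, 0, 1).
P = [[5, 12, 0], [2, 5, 0], [-2, -4, 1]], D = diag(-5, -6, 4), P⁻¹ = [[5, -12, 0], [-2, 5, 0], [2, -4, 1]].
Q³ = P·diag(-125, -216, 64)·P⁻¹ = [[2059, -5460, 0], [910, -2400, 0], [-350, 1064, 64]].
The requested entry is -5460.

-5460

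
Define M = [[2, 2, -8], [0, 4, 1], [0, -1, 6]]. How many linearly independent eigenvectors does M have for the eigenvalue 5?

1

M − 5I = [[-3, 2, -8], [0, -1, 1], [0, -1, 1]].
This matrix has rank 2, so its null space has dimension 3 − 2 = 1.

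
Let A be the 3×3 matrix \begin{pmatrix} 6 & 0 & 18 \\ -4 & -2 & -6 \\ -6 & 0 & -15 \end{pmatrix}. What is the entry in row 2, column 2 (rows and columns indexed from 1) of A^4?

Characteristic polynomial: s^3 + 11s^2 + 36s + 36 = (s + 2)(s + 3)(s + 6), so the eigenvalues are -6, -3, -2.
s=-6: eigenvector (-3, 0, 2).
s=-2: eigenvector (0, 1, 0).
s=-3: eigenvector (-2, -2, 1).
P = [[-3, 0, -2], [0, 1, -2], [2, 0, 1]], D = diag(-6, -2, -3), P⁻¹ = [[1, 0, 2], [-4, 1, -6], [-2, 0, -3]].
A⁴ = P·diag(1296, 16, 81)·P⁻¹ = [[-3564, 0, -7290], [260, 16, 390], [2430, 0, 4941]].
The requested entry is 16.

16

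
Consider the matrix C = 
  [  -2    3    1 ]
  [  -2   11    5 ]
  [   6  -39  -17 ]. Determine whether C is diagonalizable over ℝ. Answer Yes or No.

No

Characteristic polynomial: p(λ) = λ^3 + 8λ^2 + 20λ + 16 = (λ + 2)^2(λ + 4).
λ = -2 has algebraic multiplicity 2; rank(C + 2I) = 2, so geometric multiplicity = 1.
Geometric multiplicity < algebraic multiplicity, so C is not diagonalizable.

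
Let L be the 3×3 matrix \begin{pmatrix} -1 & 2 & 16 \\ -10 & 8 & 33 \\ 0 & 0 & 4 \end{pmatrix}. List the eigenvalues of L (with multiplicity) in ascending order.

3, 4, 4

Characteristic polynomial: p(λ) = λ^3 - 11λ^2 + 40λ - 48 = (λ - 4)^2(λ - 3).
Roots (with multiplicity): 3, 4, 4.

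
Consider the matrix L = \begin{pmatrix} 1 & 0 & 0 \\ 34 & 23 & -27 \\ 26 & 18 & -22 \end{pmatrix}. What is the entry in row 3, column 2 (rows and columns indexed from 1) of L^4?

738

Characteristic polynomial: μ^3 - 2μ^2 - 19μ + 20 = (μ - 5)(μ - 1)(μ + 4), so the eigenvalues are -4, 1, 5.
μ=1: eigenvector (1, -4, -2).
μ=-4: eigenvector (0, 1, 1).
μ=5: eigenvector (0, 3, 2).
P = [[1, 0, 0], [-4, 1, 3], [-2, 1, 2]], D = diag(1, -4, 5), P⁻¹ = [[1, 0, 0], [-2, -2, 3], [2, 1, -1]].
L⁴ = P·diag(1, 256, 625)·P⁻¹ = [[1, 0, 0], [3234, 1363, -1107], [1986, 738, -482]].
The requested entry is 738.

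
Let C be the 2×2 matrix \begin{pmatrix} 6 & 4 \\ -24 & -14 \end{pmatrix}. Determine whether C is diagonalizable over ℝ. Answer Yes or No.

Characteristic polynomial: p(λ) = λ^2 + 8λ + 12 = (λ + 2)(λ + 6).
All 2 eigenvalues are distinct, so C is diagonalizable.

Yes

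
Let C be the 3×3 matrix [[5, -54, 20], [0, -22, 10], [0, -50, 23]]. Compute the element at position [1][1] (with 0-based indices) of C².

Characteristic polynomial: r^3 - 6r^2 - r + 30 = (r - 5)(r - 3)(r + 2), so the eigenvalues are -2, 3, 5.
r=3: eigenvector (4, 2, 5).
r=-2: eigenvector (2, 1, 2).
r=5: eigenvector (1, 0, 0).
P = [[4, 2, 1], [2, 1, 0], [5, 2, 0]], D = diag(3, -2, 5), P⁻¹ = [[0, -2, 1], [0, 5, -2], [1, -2, 0]].
C² = P·diag(9, 4, 25)·P⁻¹ = [[25, -82, 20], [0, -16, 10], [0, -50, 29]].
The requested entry is -16.

-16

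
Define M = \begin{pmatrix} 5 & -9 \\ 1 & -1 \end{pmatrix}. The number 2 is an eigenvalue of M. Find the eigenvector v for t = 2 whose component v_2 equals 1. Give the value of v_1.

M − 2I = [[3, -9], [1, -3]].
Solving (M − 2I)v = 0 gives the eigenspace spanned by (3, 1).
With v_2 = 1, v = (3, 1), so v_1 = 3.

3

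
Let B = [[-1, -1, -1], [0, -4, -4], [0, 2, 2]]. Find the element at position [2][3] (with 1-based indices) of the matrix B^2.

8

Characteristic polynomial: t^3 + 3t^2 + 2t = t(t + 1)(t + 2), so the eigenvalues are -2, -1, 0.
t=-1: eigenvector (1, 0, 0).
t=-2: eigenvector (1, 2, -1).
t=0: eigenvector (0, -1, 1).
P = [[1, 1, 0], [0, 2, -1], [0, -1, 1]], D = diag(-1, -2, 0), P⁻¹ = [[1, -1, -1], [0, 1, 1], [0, 1, 2]].
B² = P·diag(1, 4, 0)·P⁻¹ = [[1, 3, 3], [0, 8, 8], [0, -4, -4]].
The requested entry is 8.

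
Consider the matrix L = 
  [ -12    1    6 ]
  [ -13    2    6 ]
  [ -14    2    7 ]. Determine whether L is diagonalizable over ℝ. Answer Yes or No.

No

Characteristic polynomial: p(r) = r^3 + 3r^2 - 9r + 5 = (r - 1)^2(r + 5).
r = 1 has algebraic multiplicity 2; rank(L − 1I) = 2, so geometric multiplicity = 1.
Geometric multiplicity < algebraic multiplicity, so L is not diagonalizable.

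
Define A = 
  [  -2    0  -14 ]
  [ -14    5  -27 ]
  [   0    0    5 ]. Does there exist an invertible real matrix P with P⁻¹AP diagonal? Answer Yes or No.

No

Characteristic polynomial: p(λ) = λ^3 - 8λ^2 + 5λ + 50 = (λ - 5)^2(λ + 2).
λ = 5 has algebraic multiplicity 2; rank(A − 5I) = 2, so geometric multiplicity = 1.
Geometric multiplicity < algebraic multiplicity, so A is not diagonalizable.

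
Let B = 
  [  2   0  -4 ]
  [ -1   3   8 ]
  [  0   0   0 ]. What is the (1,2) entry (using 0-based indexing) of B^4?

292

Characteristic polynomial: μ^3 - 5μ^2 + 6μ = μ(μ - 3)(μ - 2), so the eigenvalues are 0, 2, 3.
μ=0: eigenvector (2, -2, 1).
μ=2: eigenvector (1, 1, 0).
μ=3: eigenvector (0, -1, 0).
P = [[2, 1, 0], [-2, 1, -1], [1, 0, 0]], D = diag(0, 2, 3), P⁻¹ = [[0, 0, 1], [1, 0, -2], [1, -1, -4]].
B⁴ = P·diag(0, 16, 81)·P⁻¹ = [[16, 0, -32], [-65, 81, 292], [0, 0, 0]].
The requested entry is 292.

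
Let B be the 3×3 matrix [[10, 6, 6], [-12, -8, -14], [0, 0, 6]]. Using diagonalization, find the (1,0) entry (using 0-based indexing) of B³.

Characteristic polynomial: r^3 - 8r^2 + 4r + 48 = (r - 6)(r - 4)(r + 2), so the eigenvalues are -2, 4, 6.
r=4: eigenvector (1, -1, 0).
r=-2: eigenvector (-1, 2, 0).
r=6: eigenvector (0, -1, 1).
P = [[1, -1, 0], [-1, 2, -1], [0, 0, 1]], D = diag(4, -2, 6), P⁻¹ = [[2, 1, 1], [1, 1, 1], [0, 0, 1]].
B³ = P·diag(64, -8, 216)·P⁻¹ = [[136, 72, 72], [-144, -80, -296], [0, 0, 216]].
The requested entry is -144.

-144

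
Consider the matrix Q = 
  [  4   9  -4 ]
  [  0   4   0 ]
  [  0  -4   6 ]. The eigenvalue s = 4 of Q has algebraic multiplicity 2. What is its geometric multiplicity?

1

Q − 4I = [[0, 9, -4], [0, 0, 0], [0, -4, 2]].
This matrix has rank 2, so its null space has dimension 3 − 2 = 1.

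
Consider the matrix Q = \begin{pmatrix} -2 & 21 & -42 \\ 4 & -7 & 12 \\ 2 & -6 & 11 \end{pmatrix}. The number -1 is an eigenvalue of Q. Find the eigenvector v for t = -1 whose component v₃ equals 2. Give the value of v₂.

4

Q + 1I = [[-1, 21, -42], [4, -6, 12], [2, -6, 12]].
Solving (Q + 1I)v = 0 gives the eigenspace spanned by (0, 4, 2).
With v₃ = 2, v = (0, 4, 2), so v₂ = 4.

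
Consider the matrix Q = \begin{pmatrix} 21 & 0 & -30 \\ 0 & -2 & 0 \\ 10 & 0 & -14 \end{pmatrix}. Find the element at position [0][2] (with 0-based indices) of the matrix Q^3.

-1290

Characteristic polynomial: t^3 - 5t^2 - 8t + 12 = (t - 6)(t - 1)(t + 2), so the eigenvalues are -2, 1, 6.
t=6: eigenvector (2, 0, 1).
t=-2: eigenvector (0, 1, 0).
t=1: eigenvector (-3, 0, -2).
P = [[2, 0, -3], [0, 1, 0], [1, 0, -2]], D = diag(6, -2, 1), P⁻¹ = [[2, 0, -3], [0, 1, 0], [1, 0, -2]].
Q³ = P·diag(216, -8, 1)·P⁻¹ = [[861, 0, -1290], [0, -8, 0], [430, 0, -644]].
The requested entry is -1290.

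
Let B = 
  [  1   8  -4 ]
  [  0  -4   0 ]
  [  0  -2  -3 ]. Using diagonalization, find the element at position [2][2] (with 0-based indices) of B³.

-27

Characteristic polynomial: t^3 + 6t^2 + 5t - 12 = (t - 1)(t + 3)(t + 4), so the eigenvalues are -4, -3, 1.
t=1: eigenvector (1, 0, 0).
t=-3: eigenvector (1, 0, 1).
t=-4: eigenvector (0, 1, 2).
P = [[1, 1, 0], [0, 0, 1], [0, 1, 2]], D = diag(1, -3, -4), P⁻¹ = [[1, 2, -1], [0, -2, 1], [0, 1, 0]].
B³ = P·diag(1, -27, -64)·P⁻¹ = [[1, 56, -28], [0, -64, 0], [0, -74, -27]].
The requested entry is -27.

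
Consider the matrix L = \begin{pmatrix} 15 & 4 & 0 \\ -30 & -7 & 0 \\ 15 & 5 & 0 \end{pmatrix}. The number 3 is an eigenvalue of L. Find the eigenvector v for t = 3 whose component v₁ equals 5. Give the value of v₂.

L − 3I = [[12, 4, 0], [-30, -10, 0], [15, 5, -3]].
Solving (L − 3I)v = 0 gives the eigenspace spanned by (5, -15, 0).
With v₁ = 5, v = (5, -15, 0), so v₂ = -15.

-15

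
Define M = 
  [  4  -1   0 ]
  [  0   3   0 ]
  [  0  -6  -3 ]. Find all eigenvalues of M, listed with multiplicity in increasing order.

-3, 3, 4

Characteristic polynomial: p(t) = t^3 - 4t^2 - 9t + 36 = (t - 4)(t - 3)(t + 3).
Roots (with multiplicity): -3, 3, 4.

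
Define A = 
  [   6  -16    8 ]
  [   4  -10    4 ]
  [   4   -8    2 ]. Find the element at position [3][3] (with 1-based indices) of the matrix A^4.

16

Characteristic polynomial: λ^3 + 2λ^2 - 4λ - 8 = (λ - 2)(λ + 2)^2, so the eigenvalues are -2, -2, 2.
λ=2: eigenvector (2, 1, 1).
λ=-2: eigenvector (2, 1, 0).
λ=-2: eigenvector (1, 0, -1).
P = [[2, 2, 1], [1, 1, 0], [1, 0, -1]], D = diag(2, -2, -2), P⁻¹ = [[1, -2, 1], [-1, 3, -1], [1, -2, 0]].
A⁴ = P·diag(16, 16, 16)·P⁻¹ = [[16, 0, 0], [0, 16, 0], [0, 0, 16]].
The requested entry is 16.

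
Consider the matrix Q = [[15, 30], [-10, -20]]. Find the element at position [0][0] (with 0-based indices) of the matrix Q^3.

Characteristic polynomial: s^2 + 5s = s(s + 5), so the eigenvalues are -5, 0.
s=0: eigenvector (-2, 1).
s=-5: eigenvector (3, -2).
P = [[-2, 3], [1, -2]], D = diag(0, -5), P⁻¹ = [[-2, -3], [-1, -2]].
Q³ = P·diag(0, -125)·P⁻¹ = [[375, 750], [-250, -500]].
The requested entry is 375.

375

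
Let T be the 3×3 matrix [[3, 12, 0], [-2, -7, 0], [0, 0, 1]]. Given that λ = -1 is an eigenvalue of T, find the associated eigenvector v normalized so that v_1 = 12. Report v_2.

T + 1I = [[4, 12, 0], [-2, -6, 0], [0, 0, 2]].
Solving (T + 1I)v = 0 gives the eigenspace spanned by (12, -4, 0).
With v_1 = 12, v = (12, -4, 0), so v_2 = -4.

-4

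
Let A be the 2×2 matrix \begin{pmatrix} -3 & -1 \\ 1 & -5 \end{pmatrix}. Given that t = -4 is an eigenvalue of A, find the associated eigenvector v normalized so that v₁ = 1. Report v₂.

A + 4I = [[1, -1], [1, -1]].
Solving (A + 4I)v = 0 gives the eigenspace spanned by (1, 1).
With v₁ = 1, v = (1, 1), so v₂ = 1.

1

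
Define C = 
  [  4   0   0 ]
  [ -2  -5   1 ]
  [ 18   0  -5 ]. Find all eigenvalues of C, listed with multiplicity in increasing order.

-5, -5, 4

Characteristic polynomial: p(μ) = μ^3 + 6μ^2 - 15μ - 100 = (μ - 4)(μ + 5)^2.
Roots (with multiplicity): -5, -5, 4.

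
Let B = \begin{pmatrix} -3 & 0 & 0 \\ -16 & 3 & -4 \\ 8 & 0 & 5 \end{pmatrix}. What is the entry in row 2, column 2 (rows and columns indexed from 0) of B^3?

125

Characteristic polynomial: s^3 - 5s^2 - 9s + 45 = (s - 5)(s - 3)(s + 3), so the eigenvalues are -3, 3, 5.
s=-3: eigenvector (1, 2, -1).
s=3: eigenvector (0, 1, 0).
s=5: eigenvector (0, -2, 1).
P = [[1, 0, 0], [2, 1, -2], [-1, 0, 1]], D = diag(-3, 3, 5), P⁻¹ = [[1, 0, 0], [0, 1, 2], [1, 0, 1]].
B³ = P·diag(-27, 27, 125)·P⁻¹ = [[-27, 0, 0], [-304, 27, -196], [152, 0, 125]].
The requested entry is 125.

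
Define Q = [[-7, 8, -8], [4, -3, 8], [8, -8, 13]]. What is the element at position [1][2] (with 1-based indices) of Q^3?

Characteristic polynomial: r^3 - 3r^2 - 13r + 15 = (r - 5)(r - 1)(r + 3), so the eigenvalues are -3, 1, 5.
r=1: eigenvector (1, 1, 0).
r=-3: eigenvector (2, 0, -1).
r=5: eigenvector (0, 1, 1).
P = [[1, 2, 0], [1, 0, 1], [0, -1, 1]], D = diag(1, -3, 5), P⁻¹ = [[-1, 2, -2], [1, -1, 1], [1, -1, 2]].
Q³ = P·diag(1, -27, 125)·P⁻¹ = [[-55, 56, -56], [124, -123, 248], [152, -152, 277]].
The requested entry is 56.

56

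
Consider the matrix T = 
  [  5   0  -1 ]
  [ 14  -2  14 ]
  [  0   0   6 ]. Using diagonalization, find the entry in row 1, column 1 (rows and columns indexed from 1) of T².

25

Characteristic polynomial: r^3 - 9r^2 + 8r + 60 = (r - 6)(r - 5)(r + 2), so the eigenvalues are -2, 5, 6.
r=5: eigenvector (1, 2, 0).
r=-2: eigenvector (0, 1, 0).
r=6: eigenvector (-1, 0, 1).
P = [[1, 0, -1], [2, 1, 0], [0, 0, 1]], D = diag(5, -2, 6), P⁻¹ = [[1, 0, 1], [-2, 1, -2], [0, 0, 1]].
T² = P·diag(25, 4, 36)·P⁻¹ = [[25, 0, -11], [42, 4, 42], [0, 0, 36]].
The requested entry is 25.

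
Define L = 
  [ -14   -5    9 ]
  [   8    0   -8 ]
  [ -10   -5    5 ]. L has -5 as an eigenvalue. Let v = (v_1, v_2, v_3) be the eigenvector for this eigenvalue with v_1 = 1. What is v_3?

1

L + 5I = [[-9, -5, 9], [8, 5, -8], [-10, -5, 10]].
Solving (L + 5I)v = 0 gives the eigenspace spanned by (1, 0, 1).
With v_1 = 1, v = (1, 0, 1), so v_3 = 1.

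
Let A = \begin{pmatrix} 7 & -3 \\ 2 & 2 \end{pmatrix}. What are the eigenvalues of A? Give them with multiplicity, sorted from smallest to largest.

4, 5

Characteristic polynomial: p(r) = r^2 - 9r + 20 = (r - 5)(r - 4).
Roots (with multiplicity): 4, 5.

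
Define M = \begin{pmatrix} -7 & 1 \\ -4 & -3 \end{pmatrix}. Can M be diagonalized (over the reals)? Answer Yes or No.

Characteristic polynomial: p(r) = r^2 + 10r + 25 = (r + 5)^2.
r = -5 has algebraic multiplicity 2; rank(M + 5I) = 1, so geometric multiplicity = 1.
Geometric multiplicity < algebraic multiplicity, so M is not diagonalizable.

No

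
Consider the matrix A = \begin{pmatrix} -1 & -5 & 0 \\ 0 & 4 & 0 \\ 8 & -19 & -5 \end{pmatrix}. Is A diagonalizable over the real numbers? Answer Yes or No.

Yes

Characteristic polynomial: p(s) = s^3 + 2s^2 - 19s - 20 = (s - 4)(s + 1)(s + 5).
All 3 eigenvalues are distinct, so A is diagonalizable.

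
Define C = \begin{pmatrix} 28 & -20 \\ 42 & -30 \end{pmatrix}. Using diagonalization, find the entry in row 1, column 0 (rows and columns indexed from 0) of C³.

168

Characteristic polynomial: s^2 + 2s = s(s + 2), so the eigenvalues are -2, 0.
s=-2: eigenvector (-2, -3).
s=0: eigenvector (5, 7).
P = [[-2, 5], [-3, 7]], D = diag(-2, 0), P⁻¹ = [[7, -5], [3, -2]].
C³ = P·diag(-8, 0)·P⁻¹ = [[112, -80], [168, -120]].
The requested entry is 168.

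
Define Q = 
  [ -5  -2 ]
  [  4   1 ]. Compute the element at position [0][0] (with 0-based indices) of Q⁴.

161

Characteristic polynomial: λ^2 + 4λ + 3 = (λ + 1)(λ + 3), so the eigenvalues are -3, -1.
λ=-3: eigenvector (1, -1).
λ=-1: eigenvector (1, -2).
P = [[1, 1], [-1, -2]], D = diag(-3, -1), P⁻¹ = [[2, 1], [-1, -1]].
Q⁴ = P·diag(81, 1)·P⁻¹ = [[161, 80], [-160, -79]].
The requested entry is 161.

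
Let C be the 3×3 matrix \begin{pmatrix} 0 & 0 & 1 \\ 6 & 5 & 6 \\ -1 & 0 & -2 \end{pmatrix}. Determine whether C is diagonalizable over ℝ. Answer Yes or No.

Characteristic polynomial: p(λ) = λ^3 - 3λ^2 - 9λ - 5 = (λ - 5)(λ + 1)^2.
λ = -1 has algebraic multiplicity 2; rank(C + 1I) = 2, so geometric multiplicity = 1.
Geometric multiplicity < algebraic multiplicity, so C is not diagonalizable.

No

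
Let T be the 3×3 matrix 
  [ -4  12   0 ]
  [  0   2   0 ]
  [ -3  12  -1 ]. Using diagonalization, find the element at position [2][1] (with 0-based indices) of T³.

Characteristic polynomial: s^3 + 3s^2 - 6s - 8 = (s - 2)(s + 1)(s + 4), so the eigenvalues are -4, -1, 2.
s=-4: eigenvector (1, 0, 1).
s=2: eigenvector (2, 1, 2).
s=-1: eigenvector (0, 0, 1).
P = [[1, 2, 0], [0, 1, 0], [1, 2, 1]], D = diag(-4, 2, -1), P⁻¹ = [[1, -2, 0], [0, 1, 0], [-1, 0, 1]].
T³ = P·diag(-64, 8, -1)·P⁻¹ = [[-64, 144, 0], [0, 8, 0], [-63, 144, -1]].
The requested entry is 144.

144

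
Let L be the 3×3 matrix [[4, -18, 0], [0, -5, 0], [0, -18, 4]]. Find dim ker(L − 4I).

2

L − 4I = [[0, -18, 0], [0, -9, 0], [0, -18, 0]].
This matrix has rank 1, so its null space has dimension 3 − 1 = 2.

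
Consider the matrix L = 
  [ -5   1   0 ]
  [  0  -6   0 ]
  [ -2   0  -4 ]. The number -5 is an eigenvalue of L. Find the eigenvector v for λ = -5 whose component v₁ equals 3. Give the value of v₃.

6

L + 5I = [[0, 1, 0], [0, -1, 0], [-2, 0, 1]].
Solving (L + 5I)v = 0 gives the eigenspace spanned by (3, 0, 6).
With v₁ = 3, v = (3, 0, 6), so v₃ = 6.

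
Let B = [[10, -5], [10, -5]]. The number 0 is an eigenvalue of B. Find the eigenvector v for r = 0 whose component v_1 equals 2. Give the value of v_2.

4

B = [[10, -5], [10, -5]].
Solving (B)v = 0 gives the eigenspace spanned by (2, 4).
With v_1 = 2, v = (2, 4), so v_2 = 4.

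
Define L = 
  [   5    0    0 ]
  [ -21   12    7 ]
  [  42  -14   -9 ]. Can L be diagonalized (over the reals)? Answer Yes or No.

Characteristic polynomial: p(r) = r^3 - 8r^2 + 5r + 50 = (r - 5)^2(r + 2).
r = 5 has algebraic multiplicity 2; rank(L − 5I) = 1, so geometric multiplicity = 2.
Every eigenvalue has geometric = algebraic multiplicity, so L is diagonalizable.

Yes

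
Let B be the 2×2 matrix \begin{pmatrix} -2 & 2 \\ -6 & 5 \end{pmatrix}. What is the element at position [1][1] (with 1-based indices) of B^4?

Characteristic polynomial: μ^2 - 3μ + 2 = (μ - 2)(μ - 1), so the eigenvalues are 1, 2.
μ=2: eigenvector (1, 2).
μ=1: eigenvector (-2, -3).
P = [[1, -2], [2, -3]], D = diag(2, 1), P⁻¹ = [[-3, 2], [-2, 1]].
B⁴ = P·diag(16, 1)·P⁻¹ = [[-44, 30], [-90, 61]].
The requested entry is -44.

-44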